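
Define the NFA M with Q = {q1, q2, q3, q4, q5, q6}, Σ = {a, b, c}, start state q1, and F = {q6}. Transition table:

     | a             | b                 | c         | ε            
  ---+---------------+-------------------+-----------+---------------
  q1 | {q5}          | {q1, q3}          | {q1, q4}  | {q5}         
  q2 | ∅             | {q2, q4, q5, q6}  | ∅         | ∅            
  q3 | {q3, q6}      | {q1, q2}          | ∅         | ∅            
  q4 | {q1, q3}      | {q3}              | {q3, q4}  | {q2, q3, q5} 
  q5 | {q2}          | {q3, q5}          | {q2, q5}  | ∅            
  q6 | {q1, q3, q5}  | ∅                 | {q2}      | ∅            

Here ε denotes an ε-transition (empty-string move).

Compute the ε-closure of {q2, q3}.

Begin with {q2, q3}.
No ε-moves leave this set, so the closure equals the set itself.

{q2, q3}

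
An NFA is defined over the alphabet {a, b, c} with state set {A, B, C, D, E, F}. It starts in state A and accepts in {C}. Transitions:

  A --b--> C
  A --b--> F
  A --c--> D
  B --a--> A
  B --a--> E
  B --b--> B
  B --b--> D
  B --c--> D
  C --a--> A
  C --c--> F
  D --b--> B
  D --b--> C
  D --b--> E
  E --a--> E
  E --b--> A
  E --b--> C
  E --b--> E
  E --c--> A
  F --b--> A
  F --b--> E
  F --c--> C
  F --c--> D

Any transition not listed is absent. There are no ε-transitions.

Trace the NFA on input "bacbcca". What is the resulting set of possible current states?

Start in {A}.
Read 'b': A→{C, F}; now {C, F}.
Read 'a': C→{A}, F→∅; now {A}.
Read 'c': A→{D}; now {D}.
Read 'b': D→{B, C, E}; now {B, C, E}.
Read 'c': B→{D}, C→{F}, E→{A}; now {A, D, F}.
Read 'c': A→{D}, D→∅, F→{C, D}; now {C, D}.
Read 'a': C→{A}, D→∅; now {A}.

{A}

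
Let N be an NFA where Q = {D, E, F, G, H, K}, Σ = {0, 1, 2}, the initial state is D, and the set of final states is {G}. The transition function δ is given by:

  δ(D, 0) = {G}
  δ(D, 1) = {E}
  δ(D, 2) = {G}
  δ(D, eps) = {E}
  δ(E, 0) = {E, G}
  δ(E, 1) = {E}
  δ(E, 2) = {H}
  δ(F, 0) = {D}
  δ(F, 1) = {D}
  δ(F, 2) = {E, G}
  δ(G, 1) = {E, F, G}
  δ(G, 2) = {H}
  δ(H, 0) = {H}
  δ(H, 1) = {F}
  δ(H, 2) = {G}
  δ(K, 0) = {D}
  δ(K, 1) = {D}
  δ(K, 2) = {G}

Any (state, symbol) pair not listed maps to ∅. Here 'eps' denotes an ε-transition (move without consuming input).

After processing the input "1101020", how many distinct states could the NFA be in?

1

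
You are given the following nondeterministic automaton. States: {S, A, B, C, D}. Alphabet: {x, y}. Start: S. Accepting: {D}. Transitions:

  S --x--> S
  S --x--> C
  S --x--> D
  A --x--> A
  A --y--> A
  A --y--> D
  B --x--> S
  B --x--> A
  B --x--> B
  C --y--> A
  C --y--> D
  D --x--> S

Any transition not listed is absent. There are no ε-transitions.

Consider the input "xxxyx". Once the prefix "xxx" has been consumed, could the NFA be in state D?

Start in {S}.
Read 'x': S→{S, C, D}; now {S, C, D}.
Read 'x': S→{S, C, D}, C→∅, D→{S}; now {S, C, D}.
Read 'x': S→{S, C, D}, C→∅, D→{S}; now {S, C, D}.
State D is in {S, C, D}.

Yes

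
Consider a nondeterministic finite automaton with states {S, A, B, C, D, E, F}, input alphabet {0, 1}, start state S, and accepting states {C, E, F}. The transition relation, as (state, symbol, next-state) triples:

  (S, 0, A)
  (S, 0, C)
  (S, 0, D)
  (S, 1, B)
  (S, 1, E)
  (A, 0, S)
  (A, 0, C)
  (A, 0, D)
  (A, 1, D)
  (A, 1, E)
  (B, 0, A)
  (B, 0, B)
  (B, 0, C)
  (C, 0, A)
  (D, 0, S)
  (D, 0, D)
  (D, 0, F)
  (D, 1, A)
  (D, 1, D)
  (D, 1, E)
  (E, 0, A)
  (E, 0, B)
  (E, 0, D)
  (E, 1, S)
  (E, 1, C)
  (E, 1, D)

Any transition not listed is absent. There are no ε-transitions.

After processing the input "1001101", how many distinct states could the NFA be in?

Start in {S}.
Read '1': S→{B, E}; now {B, E}.
Read '0': B→{A, B, C}, E→{A, B, D}; now {A, B, C, D}.
Read '0': A→{S, C, D}, B→{A, B, C}, C→{A}, D→{S, D, F}; now {S, A, B, C, D, F}.
Read '1': S→{B, E}, A→{D, E}, B→∅, C→∅, D→{A, D, E}, F→∅; now {A, B, D, E}.
Read '1': A→{D, E}, B→∅, D→{A, D, E}, E→{S, C, D}; now {S, A, C, D, E}.
Read '0': S→{A, C, D}, A→{S, C, D}, C→{A}, D→{S, D, F}, E→{A, B, D}; now {S, A, B, C, D, F}.
Read '1': S→{B, E}, A→{D, E}, B→∅, C→∅, D→{A, D, E}, F→∅; now {A, B, D, E}.
That set has 4 states.

4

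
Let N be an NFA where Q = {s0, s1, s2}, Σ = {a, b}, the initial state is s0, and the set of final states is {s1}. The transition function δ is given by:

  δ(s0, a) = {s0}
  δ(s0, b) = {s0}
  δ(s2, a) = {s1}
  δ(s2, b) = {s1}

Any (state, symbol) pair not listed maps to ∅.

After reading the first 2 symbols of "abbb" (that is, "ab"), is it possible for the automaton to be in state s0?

Yes

Start in {s0}.
Read 'a': s0→{s0}; now {s0}.
Read 'b': s0→{s0}; now {s0}.
State s0 is in {s0}.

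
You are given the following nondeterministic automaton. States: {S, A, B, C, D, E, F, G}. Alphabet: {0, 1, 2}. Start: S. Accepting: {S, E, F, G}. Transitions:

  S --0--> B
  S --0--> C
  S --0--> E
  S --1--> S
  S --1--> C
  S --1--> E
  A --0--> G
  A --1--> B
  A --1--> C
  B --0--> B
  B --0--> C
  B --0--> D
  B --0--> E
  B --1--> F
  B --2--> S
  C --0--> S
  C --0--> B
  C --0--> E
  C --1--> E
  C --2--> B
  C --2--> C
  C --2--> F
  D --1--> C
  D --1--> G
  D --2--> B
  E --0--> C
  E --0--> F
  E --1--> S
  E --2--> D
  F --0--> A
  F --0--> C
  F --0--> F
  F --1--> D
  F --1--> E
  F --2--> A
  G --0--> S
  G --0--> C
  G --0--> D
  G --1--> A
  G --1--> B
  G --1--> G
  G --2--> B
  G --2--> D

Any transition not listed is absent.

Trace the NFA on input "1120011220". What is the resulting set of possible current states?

{S, A, B, C, D, E, F, G}

Start in {S}.
Read '1': S→{S, C, E}; now {S, C, E}.
Read '1': S→{S, C, E}, C→{E}, E→{S}; now {S, C, E}.
Read '2': S→∅, C→{B, C, F}, E→{D}; now {B, C, D, F}.
Read '0': B→{B, C, D, E}, C→{S, B, E}, D→∅, F→{A, C, F}; now {S, A, B, C, D, E, F}.
Read '0': S→{B, C, E}, A→{G}, B→{B, C, D, E}, C→{S, B, E}, D→∅, E→{C, F}, F→{A, C, F}; now {S, A, B, C, D, E, F, G}.
Read '1': S→{S, C, E}, A→{B, C}, B→{F}, C→{E}, D→{C, G}, E→{S}, F→{D, E}, G→{A, B, G}; now {S, A, B, C, D, E, F, G}.
Read '1': S→{S, C, E}, A→{B, C}, B→{F}, C→{E}, D→{C, G}, E→{S}, F→{D, E}, G→{A, B, G}; now {S, A, B, C, D, E, F, G}.
Read '2': S→∅, A→∅, B→{S}, C→{B, C, F}, D→{B}, E→{D}, F→{A}, G→{B, D}; now {S, A, B, C, D, F}.
Read '2': S→∅, A→∅, B→{S}, C→{B, C, F}, D→{B}, F→{A}; now {S, A, B, C, F}.
Read '0': S→{B, C, E}, A→{G}, B→{B, C, D, E}, C→{S, B, E}, F→{A, C, F}; now {S, A, B, C, D, E, F, G}.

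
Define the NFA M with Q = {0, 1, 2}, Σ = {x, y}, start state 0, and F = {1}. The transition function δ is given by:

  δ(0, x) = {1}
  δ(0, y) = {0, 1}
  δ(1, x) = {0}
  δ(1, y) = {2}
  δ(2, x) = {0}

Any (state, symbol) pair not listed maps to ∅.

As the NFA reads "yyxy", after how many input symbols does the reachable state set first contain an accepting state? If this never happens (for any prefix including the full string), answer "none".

1

Start in {0}.
Read 'y': 0→{0, 1}; now {0, 1}.
None of the earlier sets intersect F, but {0, 1} does.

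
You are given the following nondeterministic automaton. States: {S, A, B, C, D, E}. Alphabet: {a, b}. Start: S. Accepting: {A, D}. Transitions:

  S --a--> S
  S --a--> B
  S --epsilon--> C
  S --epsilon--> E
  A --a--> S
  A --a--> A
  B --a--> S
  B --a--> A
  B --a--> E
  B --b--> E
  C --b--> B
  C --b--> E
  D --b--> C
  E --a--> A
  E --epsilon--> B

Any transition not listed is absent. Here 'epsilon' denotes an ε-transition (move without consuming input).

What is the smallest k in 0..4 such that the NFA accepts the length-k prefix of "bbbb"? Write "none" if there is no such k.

none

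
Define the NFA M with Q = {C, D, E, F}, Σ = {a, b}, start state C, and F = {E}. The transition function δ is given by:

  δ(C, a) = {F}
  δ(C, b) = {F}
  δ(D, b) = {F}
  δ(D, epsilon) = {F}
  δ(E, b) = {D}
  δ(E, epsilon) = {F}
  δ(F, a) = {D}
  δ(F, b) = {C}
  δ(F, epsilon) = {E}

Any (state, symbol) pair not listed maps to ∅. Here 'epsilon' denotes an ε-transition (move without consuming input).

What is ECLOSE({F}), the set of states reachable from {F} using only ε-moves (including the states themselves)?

{E, F}

Begin with {F}.
ε-move F → E; add E.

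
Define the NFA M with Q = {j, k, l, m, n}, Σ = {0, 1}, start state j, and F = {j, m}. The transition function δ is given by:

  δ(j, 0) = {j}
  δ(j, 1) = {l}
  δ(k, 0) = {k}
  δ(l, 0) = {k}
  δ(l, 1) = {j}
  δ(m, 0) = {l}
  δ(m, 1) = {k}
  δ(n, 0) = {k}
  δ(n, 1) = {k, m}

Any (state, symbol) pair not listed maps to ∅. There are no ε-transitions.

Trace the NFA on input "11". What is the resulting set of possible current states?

{j}

Start in {j}.
Read '1': {j} → {l}.
Read '1': {l} → {j}.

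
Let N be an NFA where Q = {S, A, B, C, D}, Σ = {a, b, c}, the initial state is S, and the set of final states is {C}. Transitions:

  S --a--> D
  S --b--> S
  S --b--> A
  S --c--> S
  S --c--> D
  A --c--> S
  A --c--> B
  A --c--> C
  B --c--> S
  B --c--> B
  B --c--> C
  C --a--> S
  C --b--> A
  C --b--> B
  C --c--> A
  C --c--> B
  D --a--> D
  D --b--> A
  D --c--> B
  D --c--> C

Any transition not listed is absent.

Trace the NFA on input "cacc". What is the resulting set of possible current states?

Start in {S}.
Read 'c': S→{S, D}; now {S, D}.
Read 'a': S→{D}, D→{D}; now {D}.
Read 'c': D→{B, C}; now {B, C}.
Read 'c': B→{S, B, C}, C→{A, B}; now {S, A, B, C}.

{S, A, B, C}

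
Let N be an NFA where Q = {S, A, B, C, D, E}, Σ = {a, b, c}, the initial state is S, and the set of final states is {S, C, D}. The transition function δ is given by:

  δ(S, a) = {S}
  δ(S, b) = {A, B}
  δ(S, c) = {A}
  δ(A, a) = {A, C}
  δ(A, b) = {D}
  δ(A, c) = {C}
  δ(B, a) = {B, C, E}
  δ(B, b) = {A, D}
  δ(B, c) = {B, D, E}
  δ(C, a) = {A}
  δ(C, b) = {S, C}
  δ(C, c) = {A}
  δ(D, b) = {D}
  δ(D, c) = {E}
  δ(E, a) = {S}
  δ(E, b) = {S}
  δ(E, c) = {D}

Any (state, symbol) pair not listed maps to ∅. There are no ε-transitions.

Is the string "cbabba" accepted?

No

Start in {S}.
Read 'c': S→{A}; now {A}.
Read 'b': A→{D}; now {D}.
Read 'a': D→∅; now ∅.
The set is empty and remains empty for the remaining 3 symbols.
The final set ∅ contains no accepting state.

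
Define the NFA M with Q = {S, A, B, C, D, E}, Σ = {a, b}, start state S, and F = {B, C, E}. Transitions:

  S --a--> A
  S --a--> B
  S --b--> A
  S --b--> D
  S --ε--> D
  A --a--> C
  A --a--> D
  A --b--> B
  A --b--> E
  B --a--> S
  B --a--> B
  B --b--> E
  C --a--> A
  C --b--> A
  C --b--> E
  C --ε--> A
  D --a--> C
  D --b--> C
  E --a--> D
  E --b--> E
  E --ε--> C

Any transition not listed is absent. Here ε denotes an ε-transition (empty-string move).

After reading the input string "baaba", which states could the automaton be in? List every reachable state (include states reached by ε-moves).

{S, A, B, C, D}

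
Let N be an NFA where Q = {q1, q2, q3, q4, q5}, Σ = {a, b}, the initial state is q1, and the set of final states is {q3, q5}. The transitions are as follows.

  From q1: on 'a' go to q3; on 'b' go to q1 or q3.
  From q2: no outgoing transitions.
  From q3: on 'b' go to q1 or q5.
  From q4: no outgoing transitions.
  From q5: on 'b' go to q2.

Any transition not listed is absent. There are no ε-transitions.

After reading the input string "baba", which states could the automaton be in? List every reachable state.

Start in {q1}.
Read 'b': q1→{q1, q3}; now {q1, q3}.
Read 'a': q1→{q3}, q3→∅; now {q3}.
Read 'b': q3→{q1, q5}; now {q1, q5}.
Read 'a': q1→{q3}, q5→∅; now {q3}.

{q3}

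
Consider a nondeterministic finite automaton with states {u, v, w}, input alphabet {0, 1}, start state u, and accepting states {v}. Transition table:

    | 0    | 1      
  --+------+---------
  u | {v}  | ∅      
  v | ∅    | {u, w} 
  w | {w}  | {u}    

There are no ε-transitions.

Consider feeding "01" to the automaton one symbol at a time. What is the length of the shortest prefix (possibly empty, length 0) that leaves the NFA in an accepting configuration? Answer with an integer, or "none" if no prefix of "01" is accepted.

Start in {u}.
Read '0': {u} → {v}.
None of the earlier sets intersect F, but {v} does.

1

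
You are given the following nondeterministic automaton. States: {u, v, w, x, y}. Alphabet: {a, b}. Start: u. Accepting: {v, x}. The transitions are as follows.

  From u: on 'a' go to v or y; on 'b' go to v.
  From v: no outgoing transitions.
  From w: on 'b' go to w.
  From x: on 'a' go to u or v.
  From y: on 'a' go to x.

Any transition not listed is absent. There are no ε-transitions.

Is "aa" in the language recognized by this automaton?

Yes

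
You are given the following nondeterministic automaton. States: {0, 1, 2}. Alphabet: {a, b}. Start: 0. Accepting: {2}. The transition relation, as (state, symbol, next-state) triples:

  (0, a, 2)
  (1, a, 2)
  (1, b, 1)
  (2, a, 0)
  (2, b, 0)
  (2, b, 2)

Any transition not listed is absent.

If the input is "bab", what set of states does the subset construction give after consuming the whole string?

Start in {0}.
Read 'b': {0} → ∅.
The set is empty and remains empty for the remaining 2 symbols.

∅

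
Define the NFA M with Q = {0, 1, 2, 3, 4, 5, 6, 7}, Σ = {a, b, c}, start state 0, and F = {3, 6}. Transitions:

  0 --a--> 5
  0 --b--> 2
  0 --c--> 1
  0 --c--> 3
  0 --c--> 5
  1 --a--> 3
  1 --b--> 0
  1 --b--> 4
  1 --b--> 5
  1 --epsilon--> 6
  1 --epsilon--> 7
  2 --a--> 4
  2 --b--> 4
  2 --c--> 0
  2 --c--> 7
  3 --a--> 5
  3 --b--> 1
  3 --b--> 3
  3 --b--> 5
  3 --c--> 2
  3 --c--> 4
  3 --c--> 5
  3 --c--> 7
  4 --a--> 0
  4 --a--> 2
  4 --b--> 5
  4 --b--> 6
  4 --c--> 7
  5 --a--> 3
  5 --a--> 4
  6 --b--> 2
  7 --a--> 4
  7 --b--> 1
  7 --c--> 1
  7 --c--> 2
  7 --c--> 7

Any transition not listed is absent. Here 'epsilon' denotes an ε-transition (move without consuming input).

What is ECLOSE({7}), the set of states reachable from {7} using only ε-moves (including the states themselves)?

{7}

Begin with {7}.
No ε-moves leave this set, so the closure equals the set itself.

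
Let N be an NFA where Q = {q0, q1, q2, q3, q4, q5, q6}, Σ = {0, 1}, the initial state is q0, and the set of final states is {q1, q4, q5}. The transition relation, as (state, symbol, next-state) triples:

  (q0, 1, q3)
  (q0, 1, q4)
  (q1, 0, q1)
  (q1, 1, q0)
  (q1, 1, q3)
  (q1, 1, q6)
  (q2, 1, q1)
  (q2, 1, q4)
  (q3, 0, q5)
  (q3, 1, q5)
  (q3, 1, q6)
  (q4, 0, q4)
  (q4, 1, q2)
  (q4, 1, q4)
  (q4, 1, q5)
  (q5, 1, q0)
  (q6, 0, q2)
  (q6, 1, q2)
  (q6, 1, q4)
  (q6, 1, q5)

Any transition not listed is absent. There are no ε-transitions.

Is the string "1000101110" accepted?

Yes

Start in {q0}.
Read '1': q0→{q3, q4}; now {q3, q4}.
Read '0': q3→{q5}, q4→{q4}; now {q4, q5}.
Read '0': q4→{q4}, q5→∅; now {q4}.
Read '0': q4→{q4}; now {q4}.
Read '1': q4→{q2, q4, q5}; now {q2, q4, q5}.
Read '0': q2→∅, q4→{q4}, q5→∅; now {q4}.
Read '1': q4→{q2, q4, q5}; now {q2, q4, q5}.
Read '1': q2→{q1, q4}, q4→{q2, q4, q5}, q5→{q0}; now {q0, q1, q2, q4, q5}.
Read '1': q0→{q3, q4}, q1→{q0, q3, q6}, q2→{q1, q4}, q4→{q2, q4, q5}, q5→{q0}; now {q0, q1, q2, q3, q4, q5, q6}.
Read '0': q0→∅, q1→{q1}, q2→∅, q3→{q5}, q4→{q4}, q5→∅, q6→{q2}; now {q1, q2, q4, q5}.
The final set {q1, q2, q4, q5} contains the accepting states q1, q4, q5.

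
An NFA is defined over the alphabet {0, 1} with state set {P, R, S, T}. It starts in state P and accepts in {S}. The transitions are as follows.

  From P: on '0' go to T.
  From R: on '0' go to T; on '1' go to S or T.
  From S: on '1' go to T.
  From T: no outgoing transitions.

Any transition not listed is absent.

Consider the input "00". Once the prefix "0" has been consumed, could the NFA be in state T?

Yes

Start in {P}.
Read '0': P→{T}; now {T}.
State T is in {T}.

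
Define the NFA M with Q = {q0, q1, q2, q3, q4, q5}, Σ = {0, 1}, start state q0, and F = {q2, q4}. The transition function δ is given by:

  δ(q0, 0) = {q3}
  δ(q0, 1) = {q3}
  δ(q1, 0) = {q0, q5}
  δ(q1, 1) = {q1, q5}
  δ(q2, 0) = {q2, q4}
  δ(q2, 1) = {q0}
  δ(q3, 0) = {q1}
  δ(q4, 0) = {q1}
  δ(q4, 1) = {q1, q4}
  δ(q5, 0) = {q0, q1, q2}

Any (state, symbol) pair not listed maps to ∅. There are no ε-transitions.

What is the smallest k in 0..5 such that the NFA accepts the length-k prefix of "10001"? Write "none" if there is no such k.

Start in {q0}.
Read '1': {q0} → {q3}.
Read '0': {q3} → {q1}.
Read '0': {q1} → {q0, q5}.
Read '0': {q0, q5} → {q0, q1, q2, q3}.
None of the earlier sets intersect F, but {q0, q1, q2, q3} does.

4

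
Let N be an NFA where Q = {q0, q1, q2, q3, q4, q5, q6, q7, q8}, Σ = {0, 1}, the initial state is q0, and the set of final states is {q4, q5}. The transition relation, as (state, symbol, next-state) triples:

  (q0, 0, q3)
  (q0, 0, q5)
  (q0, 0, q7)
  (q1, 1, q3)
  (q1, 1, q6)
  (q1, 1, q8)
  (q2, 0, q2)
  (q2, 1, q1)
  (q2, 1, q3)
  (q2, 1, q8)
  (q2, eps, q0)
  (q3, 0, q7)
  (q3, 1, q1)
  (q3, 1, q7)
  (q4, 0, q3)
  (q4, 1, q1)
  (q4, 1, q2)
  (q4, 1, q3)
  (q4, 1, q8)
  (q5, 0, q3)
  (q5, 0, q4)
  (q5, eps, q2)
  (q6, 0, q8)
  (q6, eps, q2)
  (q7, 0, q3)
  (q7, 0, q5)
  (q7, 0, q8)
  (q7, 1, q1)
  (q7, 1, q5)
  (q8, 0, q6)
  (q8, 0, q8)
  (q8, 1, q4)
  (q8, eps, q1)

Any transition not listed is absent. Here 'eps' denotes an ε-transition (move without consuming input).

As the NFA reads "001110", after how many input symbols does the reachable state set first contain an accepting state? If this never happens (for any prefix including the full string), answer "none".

1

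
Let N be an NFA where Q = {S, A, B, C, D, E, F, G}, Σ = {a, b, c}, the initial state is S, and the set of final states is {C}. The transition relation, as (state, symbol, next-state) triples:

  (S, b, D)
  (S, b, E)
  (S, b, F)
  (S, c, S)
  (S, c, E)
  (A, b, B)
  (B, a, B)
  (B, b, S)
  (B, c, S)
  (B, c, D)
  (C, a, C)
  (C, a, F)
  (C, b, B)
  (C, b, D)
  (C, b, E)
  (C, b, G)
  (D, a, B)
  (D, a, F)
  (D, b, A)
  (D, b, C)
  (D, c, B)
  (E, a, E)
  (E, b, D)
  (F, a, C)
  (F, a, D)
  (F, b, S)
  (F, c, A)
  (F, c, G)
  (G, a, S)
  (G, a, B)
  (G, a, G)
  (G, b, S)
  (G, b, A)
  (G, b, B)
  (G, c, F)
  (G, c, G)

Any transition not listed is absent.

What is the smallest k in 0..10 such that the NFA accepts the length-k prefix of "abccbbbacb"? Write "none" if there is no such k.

none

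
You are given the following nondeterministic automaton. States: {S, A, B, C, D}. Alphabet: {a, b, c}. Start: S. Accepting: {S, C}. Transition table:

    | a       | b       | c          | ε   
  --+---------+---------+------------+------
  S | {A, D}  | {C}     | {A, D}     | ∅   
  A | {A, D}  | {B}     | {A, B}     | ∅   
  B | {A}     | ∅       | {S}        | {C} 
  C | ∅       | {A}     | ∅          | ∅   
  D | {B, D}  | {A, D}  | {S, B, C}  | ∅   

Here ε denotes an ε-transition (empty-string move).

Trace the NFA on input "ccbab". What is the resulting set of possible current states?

Start in {S}.
Read 'c': {S} → {A, D}.
Read 'c': {A, D} → {S, A, B, C}.
Read 'b': {S, A, B, C} → {A, B, C}.
Read 'a': {A, B, C} → {A, D}.
Read 'b': {A, D} → {A, B, C, D}.

{A, B, C, D}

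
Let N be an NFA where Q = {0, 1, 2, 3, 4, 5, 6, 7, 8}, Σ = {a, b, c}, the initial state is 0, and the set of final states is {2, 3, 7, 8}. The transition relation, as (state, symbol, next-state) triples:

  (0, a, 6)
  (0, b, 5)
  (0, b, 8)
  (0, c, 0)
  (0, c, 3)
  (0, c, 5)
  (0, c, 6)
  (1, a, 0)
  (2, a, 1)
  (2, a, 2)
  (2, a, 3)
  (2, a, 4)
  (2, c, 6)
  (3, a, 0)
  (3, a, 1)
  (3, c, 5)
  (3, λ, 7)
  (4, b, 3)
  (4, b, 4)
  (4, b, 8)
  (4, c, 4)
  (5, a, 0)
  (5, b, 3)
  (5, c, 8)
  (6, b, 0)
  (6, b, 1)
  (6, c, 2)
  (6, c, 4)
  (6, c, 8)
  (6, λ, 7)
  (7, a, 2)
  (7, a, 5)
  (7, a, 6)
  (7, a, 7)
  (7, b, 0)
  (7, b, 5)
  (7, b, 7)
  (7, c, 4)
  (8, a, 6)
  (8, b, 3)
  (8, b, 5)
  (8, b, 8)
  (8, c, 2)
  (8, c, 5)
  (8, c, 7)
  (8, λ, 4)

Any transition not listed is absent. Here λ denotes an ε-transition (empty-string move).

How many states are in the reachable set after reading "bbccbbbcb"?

7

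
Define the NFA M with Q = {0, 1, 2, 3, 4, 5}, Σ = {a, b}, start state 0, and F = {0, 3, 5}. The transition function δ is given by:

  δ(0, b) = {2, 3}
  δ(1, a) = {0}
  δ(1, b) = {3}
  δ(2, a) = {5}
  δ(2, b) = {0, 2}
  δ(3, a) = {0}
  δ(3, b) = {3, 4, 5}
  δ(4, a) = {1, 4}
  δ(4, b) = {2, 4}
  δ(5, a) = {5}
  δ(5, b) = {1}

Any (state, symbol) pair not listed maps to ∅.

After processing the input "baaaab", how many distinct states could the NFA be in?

1

Start in {0}.
Read 'b': {0} → {2, 3}.
Read 'a': {2, 3} → {0, 5}.
Read 'a': {0, 5} → {5}.
Read 'a': {5} → {5}.
Read 'a': {5} → {5}.
Read 'b': {5} → {1}.
That set has 1 state.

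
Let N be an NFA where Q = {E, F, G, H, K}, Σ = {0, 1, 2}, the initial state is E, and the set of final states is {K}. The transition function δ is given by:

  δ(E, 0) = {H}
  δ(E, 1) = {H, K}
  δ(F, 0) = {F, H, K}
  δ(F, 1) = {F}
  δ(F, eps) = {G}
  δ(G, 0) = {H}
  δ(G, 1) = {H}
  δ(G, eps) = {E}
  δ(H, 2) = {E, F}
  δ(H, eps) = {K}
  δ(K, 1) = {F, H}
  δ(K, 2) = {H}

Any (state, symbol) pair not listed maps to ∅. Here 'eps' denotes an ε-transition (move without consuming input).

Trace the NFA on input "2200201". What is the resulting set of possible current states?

∅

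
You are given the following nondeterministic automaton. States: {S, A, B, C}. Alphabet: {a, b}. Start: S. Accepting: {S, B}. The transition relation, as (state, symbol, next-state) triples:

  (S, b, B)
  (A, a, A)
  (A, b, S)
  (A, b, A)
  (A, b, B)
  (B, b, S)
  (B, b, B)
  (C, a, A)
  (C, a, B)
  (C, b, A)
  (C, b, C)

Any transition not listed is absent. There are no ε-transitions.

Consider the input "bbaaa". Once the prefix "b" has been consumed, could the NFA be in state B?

Yes

Start in {S}.
Read 'b': S→{B}; now {B}.
State B is in {B}.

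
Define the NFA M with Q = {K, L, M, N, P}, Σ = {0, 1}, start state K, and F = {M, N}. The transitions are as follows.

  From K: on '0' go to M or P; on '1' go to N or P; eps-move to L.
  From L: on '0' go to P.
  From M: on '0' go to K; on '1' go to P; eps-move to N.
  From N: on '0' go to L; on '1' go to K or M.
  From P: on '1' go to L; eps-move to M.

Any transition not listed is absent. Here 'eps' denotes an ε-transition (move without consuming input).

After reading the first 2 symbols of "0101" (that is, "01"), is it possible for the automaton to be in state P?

Start: ε-closure({K}) = {K, L}.
Read '0': K→{M, P}, L→{P}; union {M, P}; ε-closure = {M, N, P}.
Read '1': M→{P}, N→{K, M}, P→{L}; union {K, L, M, P}; ε-closure = {K, L, M, N, P}.
State P is in {K, L, M, N, P}.

Yes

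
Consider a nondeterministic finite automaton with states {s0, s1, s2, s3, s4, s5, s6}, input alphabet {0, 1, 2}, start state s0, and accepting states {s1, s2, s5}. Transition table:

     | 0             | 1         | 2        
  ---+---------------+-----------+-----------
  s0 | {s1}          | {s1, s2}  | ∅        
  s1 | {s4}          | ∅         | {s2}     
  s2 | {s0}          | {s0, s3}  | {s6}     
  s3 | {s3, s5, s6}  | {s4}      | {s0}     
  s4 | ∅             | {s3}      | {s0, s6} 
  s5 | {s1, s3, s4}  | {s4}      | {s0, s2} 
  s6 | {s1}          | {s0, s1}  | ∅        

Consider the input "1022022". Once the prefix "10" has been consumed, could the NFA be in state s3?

Start in {s0}.
Read '1': s0→{s1, s2}; now {s1, s2}.
Read '0': s1→{s4}, s2→{s0}; now {s0, s4}.
State s3 is not in {s0, s4}.

No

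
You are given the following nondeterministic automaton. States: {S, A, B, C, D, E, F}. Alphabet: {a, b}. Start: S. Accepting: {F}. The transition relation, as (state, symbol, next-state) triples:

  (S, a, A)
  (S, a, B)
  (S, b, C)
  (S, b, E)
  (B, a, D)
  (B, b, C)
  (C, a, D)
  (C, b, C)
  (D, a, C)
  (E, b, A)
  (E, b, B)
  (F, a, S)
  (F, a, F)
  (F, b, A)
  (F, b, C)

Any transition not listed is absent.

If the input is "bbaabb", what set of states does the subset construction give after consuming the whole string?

Start in {S}.
Read 'b': S→{C, E}; now {C, E}.
Read 'b': C→{C}, E→{A, B}; now {A, B, C}.
Read 'a': A→∅, B→{D}, C→{D}; now {D}.
Read 'a': D→{C}; now {C}.
Read 'b': C→{C}; now {C}.
Read 'b': C→{C}; now {C}.

{C}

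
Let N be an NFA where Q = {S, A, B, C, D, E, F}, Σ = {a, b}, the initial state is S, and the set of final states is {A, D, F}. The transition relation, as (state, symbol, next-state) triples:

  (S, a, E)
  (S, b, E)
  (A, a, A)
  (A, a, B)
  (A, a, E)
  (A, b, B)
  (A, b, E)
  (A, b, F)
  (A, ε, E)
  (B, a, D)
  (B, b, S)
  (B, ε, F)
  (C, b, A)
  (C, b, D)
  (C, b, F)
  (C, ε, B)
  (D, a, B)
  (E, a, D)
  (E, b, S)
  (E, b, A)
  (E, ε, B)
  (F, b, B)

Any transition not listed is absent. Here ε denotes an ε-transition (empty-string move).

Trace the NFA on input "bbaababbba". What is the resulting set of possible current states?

{A, B, D, E, F}

Start in {S}.
Read 'b': S→{E}; union {E}; ε-closure = {B, E, F}.
Read 'b': B→{S}, E→{S, A}, F→{B}; union {S, A, B}; ε-closure = {S, A, B, E, F}.
Read 'a': S→{E}, A→{A, B, E}, B→{D}, E→{D}, F→∅; union {A, B, D, E}; ε-closure = {A, B, D, E, F}.
Read 'a': A→{A, B, E}, B→{D}, D→{B}, E→{D}, F→∅; union {A, B, D, E}; ε-closure = {A, B, D, E, F}.
Read 'b': A→{B, E, F}, B→{S}, D→∅, E→{S, A}, F→{B}; now {S, A, B, E, F}.
Read 'a': S→{E}, A→{A, B, E}, B→{D}, E→{D}, F→∅; union {A, B, D, E}; ε-closure = {A, B, D, E, F}.
Read 'b': A→{B, E, F}, B→{S}, D→∅, E→{S, A}, F→{B}; now {S, A, B, E, F}.
Read 'b': S→{E}, A→{B, E, F}, B→{S}, E→{S, A}, F→{B}; now {S, A, B, E, F}.
Read 'b': S→{E}, A→{B, E, F}, B→{S}, E→{S, A}, F→{B}; now {S, A, B, E, F}.
Read 'a': S→{E}, A→{A, B, E}, B→{D}, E→{D}, F→∅; union {A, B, D, E}; ε-closure = {A, B, D, E, F}.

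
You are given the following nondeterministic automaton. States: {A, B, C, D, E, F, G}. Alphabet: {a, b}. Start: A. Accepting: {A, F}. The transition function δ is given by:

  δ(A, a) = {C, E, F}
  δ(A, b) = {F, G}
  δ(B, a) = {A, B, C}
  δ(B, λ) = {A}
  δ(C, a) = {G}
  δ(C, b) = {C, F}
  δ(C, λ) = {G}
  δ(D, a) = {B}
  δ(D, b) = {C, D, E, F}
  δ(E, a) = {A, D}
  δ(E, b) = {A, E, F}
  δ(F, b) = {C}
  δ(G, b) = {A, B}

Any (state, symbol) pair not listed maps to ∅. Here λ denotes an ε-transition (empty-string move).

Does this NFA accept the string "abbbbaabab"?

Yes

Start in {A}.
Read 'a': {A} → {C, E, F, G}.
Read 'b': {C, E, F, G} → {A, B, C, E, F, G}.
Read 'b': {A, B, C, E, F, G} → {A, B, C, E, F, G}.
Read 'b': {A, B, C, E, F, G} → {A, B, C, E, F, G}.
Read 'b': {A, B, C, E, F, G} → {A, B, C, E, F, G}.
Read 'a': {A, B, C, E, F, G} → {A, B, C, D, E, F, G}.
Read 'a': {A, B, C, D, E, F, G} → {A, B, C, D, E, F, G}.
Read 'b': {A, B, C, D, E, F, G} → {A, B, C, D, E, F, G}.
Read 'a': {A, B, C, D, E, F, G} → {A, B, C, D, E, F, G}.
Read 'b': {A, B, C, D, E, F, G} → {A, B, C, D, E, F, G}.
The final set {A, B, C, D, E, F, G} contains the accepting states A, F.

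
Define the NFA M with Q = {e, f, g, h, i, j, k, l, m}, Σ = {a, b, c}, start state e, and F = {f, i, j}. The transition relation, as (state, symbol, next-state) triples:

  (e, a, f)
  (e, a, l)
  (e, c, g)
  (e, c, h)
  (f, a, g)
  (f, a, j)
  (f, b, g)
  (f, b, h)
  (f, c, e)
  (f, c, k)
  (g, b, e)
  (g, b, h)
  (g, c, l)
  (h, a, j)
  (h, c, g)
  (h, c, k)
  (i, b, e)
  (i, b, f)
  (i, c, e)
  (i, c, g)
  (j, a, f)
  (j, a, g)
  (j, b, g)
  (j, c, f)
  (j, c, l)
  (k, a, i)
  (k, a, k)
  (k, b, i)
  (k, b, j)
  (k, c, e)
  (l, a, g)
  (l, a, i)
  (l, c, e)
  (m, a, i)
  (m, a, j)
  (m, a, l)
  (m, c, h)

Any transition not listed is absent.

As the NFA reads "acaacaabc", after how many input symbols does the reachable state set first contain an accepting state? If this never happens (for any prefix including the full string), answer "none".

Start in {e}.
Read 'a': {e} → {f, l}.
None of the earlier sets intersect F, but {f, l} does.

1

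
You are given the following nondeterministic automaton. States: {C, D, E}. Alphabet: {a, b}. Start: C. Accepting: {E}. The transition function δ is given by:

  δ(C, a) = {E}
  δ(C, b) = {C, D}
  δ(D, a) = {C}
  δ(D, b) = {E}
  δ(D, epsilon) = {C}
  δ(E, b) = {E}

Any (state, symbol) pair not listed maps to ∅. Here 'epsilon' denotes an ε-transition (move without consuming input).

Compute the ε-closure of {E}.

Begin with {E}.
No ε-moves leave this set, so the closure equals the set itself.

{E}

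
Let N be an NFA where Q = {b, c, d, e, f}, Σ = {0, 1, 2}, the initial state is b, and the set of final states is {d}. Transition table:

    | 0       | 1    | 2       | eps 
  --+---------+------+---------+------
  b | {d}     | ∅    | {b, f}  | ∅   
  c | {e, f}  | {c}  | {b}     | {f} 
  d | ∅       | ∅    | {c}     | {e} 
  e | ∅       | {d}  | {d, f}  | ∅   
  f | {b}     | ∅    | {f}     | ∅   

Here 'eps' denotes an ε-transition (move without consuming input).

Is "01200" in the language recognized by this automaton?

Start in {b}.
Read '0': {b} → {d, e}.
Read '1': {d, e} → {d, e}.
Read '2': {d, e} → {c, d, e, f}.
Read '0': {c, d, e, f} → {b, e, f}.
Read '0': {b, e, f} → {b, d, e}.
The final set {b, d, e} contains the accepting state d.

Yes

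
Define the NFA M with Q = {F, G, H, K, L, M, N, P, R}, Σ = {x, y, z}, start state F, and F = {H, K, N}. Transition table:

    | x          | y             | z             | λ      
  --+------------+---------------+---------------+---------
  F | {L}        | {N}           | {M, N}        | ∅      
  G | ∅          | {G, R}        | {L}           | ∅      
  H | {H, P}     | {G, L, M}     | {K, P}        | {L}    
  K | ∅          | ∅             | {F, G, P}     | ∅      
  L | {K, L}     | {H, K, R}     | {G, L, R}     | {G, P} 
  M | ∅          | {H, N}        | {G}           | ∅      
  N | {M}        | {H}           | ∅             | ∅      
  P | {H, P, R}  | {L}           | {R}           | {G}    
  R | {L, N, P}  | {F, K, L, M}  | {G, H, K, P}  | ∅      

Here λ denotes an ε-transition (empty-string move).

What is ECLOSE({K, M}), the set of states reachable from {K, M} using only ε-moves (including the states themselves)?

Begin with {K, M}.
No ε-moves leave this set, so the closure equals the set itself.

{K, M}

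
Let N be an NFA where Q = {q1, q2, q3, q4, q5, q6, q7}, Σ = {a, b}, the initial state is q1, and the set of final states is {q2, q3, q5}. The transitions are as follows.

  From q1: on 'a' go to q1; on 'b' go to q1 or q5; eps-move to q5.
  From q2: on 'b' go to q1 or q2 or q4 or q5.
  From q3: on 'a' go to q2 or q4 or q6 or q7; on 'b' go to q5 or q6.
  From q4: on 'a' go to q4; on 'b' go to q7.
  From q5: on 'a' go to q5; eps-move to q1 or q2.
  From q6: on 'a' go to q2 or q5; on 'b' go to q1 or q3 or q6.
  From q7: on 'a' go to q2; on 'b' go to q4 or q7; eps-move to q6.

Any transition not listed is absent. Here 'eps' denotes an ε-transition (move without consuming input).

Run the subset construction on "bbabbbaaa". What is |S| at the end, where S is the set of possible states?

4

Start: ε-closure({q1}) = {q1, q2, q5}.
Read 'b': q1→{q1, q5}, q2→{q1, q2, q4, q5}, q5→∅; now {q1, q2, q4, q5}.
Read 'b': q1→{q1, q5}, q2→{q1, q2, q4, q5}, q4→{q7}, q5→∅; union {q1, q2, q4, q5, q7}; ε-closure = {q1, q2, q4, q5, q6, q7}.
Read 'a': q1→{q1}, q2→∅, q4→{q4}, q5→{q5}, q6→{q2, q5}, q7→{q2}; now {q1, q2, q4, q5}.
Read 'b': q1→{q1, q5}, q2→{q1, q2, q4, q5}, q4→{q7}, q5→∅; union {q1, q2, q4, q5, q7}; ε-closure = {q1, q2, q4, q5, q6, q7}.
Read 'b': q1→{q1, q5}, q2→{q1, q2, q4, q5}, q4→{q7}, q5→∅, q6→{q1, q3, q6}, q7→{q4, q7}; now {q1, q2, q3, q4, q5, q6, q7}.
Read 'b': q1→{q1, q5}, q2→{q1, q2, q4, q5}, q3→{q5, q6}, q4→{q7}, q5→∅, q6→{q1, q3, q6}, q7→{q4, q7}; now {q1, q2, q3, q4, q5, q6, q7}.
Read 'a': q1→{q1}, q2→∅, q3→{q2, q4, q6, q7}, q4→{q4}, q5→{q5}, q6→{q2, q5}, q7→{q2}; now {q1, q2, q4, q5, q6, q7}.
Read 'a': q1→{q1}, q2→∅, q4→{q4}, q5→{q5}, q6→{q2, q5}, q7→{q2}; now {q1, q2, q4, q5}.
Read 'a': q1→{q1}, q2→∅, q4→{q4}, q5→{q5}; union {q1, q4, q5}; ε-closure = {q1, q2, q4, q5}.
That set has 4 states.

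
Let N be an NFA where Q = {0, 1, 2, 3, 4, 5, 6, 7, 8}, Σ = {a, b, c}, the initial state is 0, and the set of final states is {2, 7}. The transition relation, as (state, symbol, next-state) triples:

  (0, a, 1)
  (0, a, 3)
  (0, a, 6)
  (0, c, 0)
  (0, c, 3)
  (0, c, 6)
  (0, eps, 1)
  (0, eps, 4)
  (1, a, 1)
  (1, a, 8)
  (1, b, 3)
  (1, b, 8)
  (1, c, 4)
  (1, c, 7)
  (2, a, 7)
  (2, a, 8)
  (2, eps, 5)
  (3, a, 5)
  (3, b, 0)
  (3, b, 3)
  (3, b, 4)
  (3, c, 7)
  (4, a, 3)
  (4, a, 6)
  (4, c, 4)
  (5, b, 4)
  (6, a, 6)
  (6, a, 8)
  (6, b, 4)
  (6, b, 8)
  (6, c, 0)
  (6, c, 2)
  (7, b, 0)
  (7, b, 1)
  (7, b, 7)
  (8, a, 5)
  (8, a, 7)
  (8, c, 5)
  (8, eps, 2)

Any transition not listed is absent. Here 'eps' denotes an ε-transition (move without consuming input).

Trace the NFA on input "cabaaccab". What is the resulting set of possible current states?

Start: ε-closure({0}) = {0, 1, 4}.
Read 'c': {0, 1, 4} → {0, 1, 3, 4, 6, 7}.
Read 'a': {0, 1, 3, 4, 6, 7} → {1, 2, 3, 5, 6, 8}.
Read 'b': {1, 2, 3, 5, 6, 8} → {0, 1, 2, 3, 4, 5, 8}.
Read 'a': {0, 1, 2, 3, 4, 5, 8} → {1, 2, 3, 5, 6, 7, 8}.
Read 'a': {1, 2, 3, 5, 6, 7, 8} → {1, 2, 5, 6, 7, 8}.
Read 'c': {1, 2, 5, 6, 7, 8} → {0, 1, 2, 4, 5, 7}.
Read 'c': {0, 1, 2, 4, 5, 7} → {0, 1, 3, 4, 6, 7}.
Read 'a': {0, 1, 3, 4, 6, 7} → {1, 2, 3, 5, 6, 8}.
Read 'b': {1, 2, 3, 5, 6, 8} → {0, 1, 2, 3, 4, 5, 8}.

{0, 1, 2, 3, 4, 5, 8}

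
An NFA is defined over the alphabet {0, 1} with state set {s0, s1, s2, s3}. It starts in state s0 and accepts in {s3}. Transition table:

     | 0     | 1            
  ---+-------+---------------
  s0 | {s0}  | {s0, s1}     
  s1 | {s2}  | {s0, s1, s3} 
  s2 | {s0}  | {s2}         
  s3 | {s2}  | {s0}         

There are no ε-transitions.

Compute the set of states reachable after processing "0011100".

Start in {s0}.
Read '0': {s0} → {s0}.
Read '0': {s0} → {s0}.
Read '1': {s0} → {s0, s1}.
Read '1': {s0, s1} → {s0, s1, s3}.
Read '1': {s0, s1, s3} → {s0, s1, s3}.
Read '0': {s0, s1, s3} → {s0, s2}.
Read '0': {s0, s2} → {s0}.

{s0}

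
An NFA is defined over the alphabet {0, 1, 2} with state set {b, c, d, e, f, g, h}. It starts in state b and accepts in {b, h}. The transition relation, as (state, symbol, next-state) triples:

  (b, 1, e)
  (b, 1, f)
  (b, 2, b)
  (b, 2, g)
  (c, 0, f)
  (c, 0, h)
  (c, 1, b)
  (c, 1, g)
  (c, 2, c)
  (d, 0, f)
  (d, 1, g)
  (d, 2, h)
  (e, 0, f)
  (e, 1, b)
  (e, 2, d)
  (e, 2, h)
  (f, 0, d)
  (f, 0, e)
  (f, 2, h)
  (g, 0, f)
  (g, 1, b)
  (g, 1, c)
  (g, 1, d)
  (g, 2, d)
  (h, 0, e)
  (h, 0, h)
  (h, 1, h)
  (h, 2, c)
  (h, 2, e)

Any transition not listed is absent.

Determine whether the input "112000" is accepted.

No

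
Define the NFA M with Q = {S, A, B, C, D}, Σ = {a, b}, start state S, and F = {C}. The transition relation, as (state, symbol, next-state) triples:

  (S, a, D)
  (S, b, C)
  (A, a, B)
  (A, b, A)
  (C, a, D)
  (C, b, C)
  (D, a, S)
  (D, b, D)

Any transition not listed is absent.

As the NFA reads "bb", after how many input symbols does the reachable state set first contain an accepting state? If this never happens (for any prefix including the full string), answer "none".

Start in {S}.
Read 'b': {S} → {C}.
None of the earlier sets intersect F, but {C} does.

1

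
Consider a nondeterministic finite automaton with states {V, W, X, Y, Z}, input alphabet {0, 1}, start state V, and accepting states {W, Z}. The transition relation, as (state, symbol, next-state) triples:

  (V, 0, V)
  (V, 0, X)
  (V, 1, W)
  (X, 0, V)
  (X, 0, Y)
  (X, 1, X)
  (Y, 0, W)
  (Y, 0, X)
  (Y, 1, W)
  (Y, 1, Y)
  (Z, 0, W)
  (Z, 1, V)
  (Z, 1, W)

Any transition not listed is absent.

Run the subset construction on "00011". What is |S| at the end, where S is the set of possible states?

Start in {V}.
Read '0': V→{V, X}; now {V, X}.
Read '0': V→{V, X}, X→{V, Y}; now {V, X, Y}.
Read '0': V→{V, X}, X→{V, Y}, Y→{W, X}; now {V, W, X, Y}.
Read '1': V→{W}, W→∅, X→{X}, Y→{W, Y}; now {W, X, Y}.
Read '1': W→∅, X→{X}, Y→{W, Y}; now {W, X, Y}.
That set has 3 states.

3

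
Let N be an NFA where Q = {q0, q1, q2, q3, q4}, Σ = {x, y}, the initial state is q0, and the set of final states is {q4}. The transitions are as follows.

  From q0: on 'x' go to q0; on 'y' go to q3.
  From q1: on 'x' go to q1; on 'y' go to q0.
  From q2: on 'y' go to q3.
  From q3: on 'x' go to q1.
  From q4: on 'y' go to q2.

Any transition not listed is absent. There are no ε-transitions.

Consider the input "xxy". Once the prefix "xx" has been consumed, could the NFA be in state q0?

Start in {q0}.
Read 'x': q0→{q0}; now {q0}.
Read 'x': q0→{q0}; now {q0}.
State q0 is in {q0}.

Yes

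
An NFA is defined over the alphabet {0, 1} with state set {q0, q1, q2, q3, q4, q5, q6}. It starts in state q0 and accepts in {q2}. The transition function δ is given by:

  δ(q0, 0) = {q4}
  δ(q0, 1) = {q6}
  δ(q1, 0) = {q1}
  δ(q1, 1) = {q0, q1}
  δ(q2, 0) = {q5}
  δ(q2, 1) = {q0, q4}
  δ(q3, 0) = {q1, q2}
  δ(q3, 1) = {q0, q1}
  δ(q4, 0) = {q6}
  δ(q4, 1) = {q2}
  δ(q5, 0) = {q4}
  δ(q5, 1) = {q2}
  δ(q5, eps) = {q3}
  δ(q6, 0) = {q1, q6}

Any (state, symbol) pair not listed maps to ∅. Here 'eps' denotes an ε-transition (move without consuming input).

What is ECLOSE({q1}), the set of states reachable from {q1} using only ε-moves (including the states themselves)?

{q1}

Begin with {q1}.
No ε-moves leave this set, so the closure equals the set itself.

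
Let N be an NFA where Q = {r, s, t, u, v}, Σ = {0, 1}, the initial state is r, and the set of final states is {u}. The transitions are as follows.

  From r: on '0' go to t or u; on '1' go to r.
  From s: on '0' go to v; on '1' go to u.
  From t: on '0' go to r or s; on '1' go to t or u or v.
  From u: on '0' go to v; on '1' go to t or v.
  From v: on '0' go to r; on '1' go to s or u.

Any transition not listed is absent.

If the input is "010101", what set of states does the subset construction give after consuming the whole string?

{s, t, u, v}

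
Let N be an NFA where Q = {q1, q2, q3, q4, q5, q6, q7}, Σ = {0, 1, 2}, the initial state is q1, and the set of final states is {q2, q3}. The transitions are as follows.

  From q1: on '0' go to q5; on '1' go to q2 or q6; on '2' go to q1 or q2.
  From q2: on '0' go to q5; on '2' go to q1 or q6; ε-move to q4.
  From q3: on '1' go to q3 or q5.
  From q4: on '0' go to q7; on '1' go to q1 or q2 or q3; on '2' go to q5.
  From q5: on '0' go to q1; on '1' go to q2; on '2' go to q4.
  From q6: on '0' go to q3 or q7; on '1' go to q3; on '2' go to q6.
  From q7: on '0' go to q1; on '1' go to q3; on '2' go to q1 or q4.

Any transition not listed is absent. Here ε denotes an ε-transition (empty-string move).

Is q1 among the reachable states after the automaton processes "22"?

Yes

Start in {q1}.
Read '2': q1→{q1, q2}; union {q1, q2}; ε-closure = {q1, q2, q4}.
Read '2': q1→{q1, q2}, q2→{q1, q6}, q4→{q5}; union {q1, q2, q5, q6}; ε-closure = {q1, q2, q4, q5, q6}.
State q1 is in {q1, q2, q4, q5, q6}.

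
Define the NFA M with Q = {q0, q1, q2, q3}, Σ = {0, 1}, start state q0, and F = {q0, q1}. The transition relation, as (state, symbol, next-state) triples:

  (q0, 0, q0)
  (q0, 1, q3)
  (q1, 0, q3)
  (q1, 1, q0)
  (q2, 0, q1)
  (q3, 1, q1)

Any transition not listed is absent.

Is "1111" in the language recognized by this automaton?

No

Start in {q0}.
Read '1': {q0} → {q3}.
Read '1': {q3} → {q1}.
Read '1': {q1} → {q0}.
Read '1': {q0} → {q3}.
The final set {q3} contains no accepting state.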